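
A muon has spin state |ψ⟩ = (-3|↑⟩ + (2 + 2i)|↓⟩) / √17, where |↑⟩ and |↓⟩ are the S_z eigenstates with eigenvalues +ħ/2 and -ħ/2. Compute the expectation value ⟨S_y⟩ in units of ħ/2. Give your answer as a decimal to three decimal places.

⟨σ_y⟩ = 2 Im(a* b)/(|a|²+|b|²) with a = -3, b = (2 + 2i).
a* b = (-6 - 6i), so ⟨σ_y⟩ = -12/17.
⟨S_y⟩ = (ħ/2)·⟨σ_y⟩.

-0.706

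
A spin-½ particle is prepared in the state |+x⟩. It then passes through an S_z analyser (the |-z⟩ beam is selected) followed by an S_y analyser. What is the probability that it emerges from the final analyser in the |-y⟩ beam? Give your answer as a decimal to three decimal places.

First analyser (S_z): from |+x⟩, P(|-z⟩) = 1/2.
After stage 1 the state is |-z⟩; P(|-y⟩) = |⟨-y|-z⟩|² = 1/2.
Joint probability = 1/2 × 1/2 = 0.250.

0.250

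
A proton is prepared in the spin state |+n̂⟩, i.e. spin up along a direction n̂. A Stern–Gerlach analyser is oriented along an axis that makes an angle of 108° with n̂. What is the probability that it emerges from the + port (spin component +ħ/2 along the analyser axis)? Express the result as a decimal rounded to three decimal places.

0.345

For spin-½, the probability of finding spin-up along an axis at angle θ to the initial spin direction is cos²(θ/2); spin-down is sin²(θ/2).
θ = 108°, so P = cos²(54°) ≈ 0.345.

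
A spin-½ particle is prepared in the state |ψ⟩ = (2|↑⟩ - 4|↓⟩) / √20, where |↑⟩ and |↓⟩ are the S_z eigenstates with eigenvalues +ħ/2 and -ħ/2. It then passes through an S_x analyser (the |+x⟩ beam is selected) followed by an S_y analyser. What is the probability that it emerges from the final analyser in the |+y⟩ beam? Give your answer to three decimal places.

0.050

First analyser (S_x): P(|+x⟩) = |⟨+x|ψ⟩|² = 4/40.
After stage 1 the state is |+x⟩; P(|+y⟩) = |⟨+y|+x⟩|² = 1/2.
Joint probability = 4/40 × 1/2 = 0.050.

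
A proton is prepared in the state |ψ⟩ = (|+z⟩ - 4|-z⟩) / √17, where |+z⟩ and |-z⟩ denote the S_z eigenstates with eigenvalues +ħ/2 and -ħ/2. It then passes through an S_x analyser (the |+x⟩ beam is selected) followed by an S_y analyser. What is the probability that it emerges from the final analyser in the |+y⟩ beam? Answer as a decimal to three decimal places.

0.132

First analyser (S_x): P(|+x⟩) = |⟨+x|ψ⟩|² = 9/34.
After stage 1 the state is |+x⟩; P(|+y⟩) = |⟨+y|+x⟩|² = 1/2.
Joint probability = 9/34 × 1/2 = 0.132.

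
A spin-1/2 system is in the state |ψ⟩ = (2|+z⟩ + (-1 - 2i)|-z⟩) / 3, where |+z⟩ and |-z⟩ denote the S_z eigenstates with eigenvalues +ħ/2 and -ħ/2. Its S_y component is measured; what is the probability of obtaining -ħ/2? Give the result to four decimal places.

|-y⟩ = (|+z⟩ - i|-z⟩)/√2, so ⟨-y|ψ⟩ = (4 - i) / (√2·3).
P = |4 - i|² / 18 = 17/18.

0.9444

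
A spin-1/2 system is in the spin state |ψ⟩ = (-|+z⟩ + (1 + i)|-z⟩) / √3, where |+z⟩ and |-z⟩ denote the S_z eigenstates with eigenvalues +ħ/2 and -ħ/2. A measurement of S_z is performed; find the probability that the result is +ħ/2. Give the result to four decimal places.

0.3333

The +ħ/2 outcome corresponds to |+z⟩. Its amplitude in |ψ⟩ is -1/√3.
P = |-1|² / 3 = 1/3.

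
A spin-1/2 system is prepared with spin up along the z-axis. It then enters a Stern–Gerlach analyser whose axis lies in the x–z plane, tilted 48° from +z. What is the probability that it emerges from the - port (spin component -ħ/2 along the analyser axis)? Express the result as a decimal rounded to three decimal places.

For spin-½, the probability of finding spin-up along an axis at angle θ to the initial spin direction is cos²(θ/2); spin-down is sin²(θ/2).
θ = 48°, so P = sin²(24°) ≈ 0.165.

0.165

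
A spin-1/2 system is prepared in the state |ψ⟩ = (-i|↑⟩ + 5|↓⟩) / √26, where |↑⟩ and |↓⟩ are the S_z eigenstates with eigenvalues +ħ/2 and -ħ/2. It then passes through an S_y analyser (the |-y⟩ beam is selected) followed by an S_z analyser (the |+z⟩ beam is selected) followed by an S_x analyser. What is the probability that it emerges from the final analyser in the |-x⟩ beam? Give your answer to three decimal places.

0.077

First analyser (S_y): P(|-y⟩) = |⟨-y|ψ⟩|² = 16/52.
After stage 1 the state is |-y⟩; P(|+z⟩) = |⟨+z|-y⟩|² = 1/2.
After stage 2 the state is |+z⟩; P(|-x⟩) = |⟨-x|+z⟩|² = 1/2.
Joint probability = 16/52 × 1/2 × 1/2 = 0.077.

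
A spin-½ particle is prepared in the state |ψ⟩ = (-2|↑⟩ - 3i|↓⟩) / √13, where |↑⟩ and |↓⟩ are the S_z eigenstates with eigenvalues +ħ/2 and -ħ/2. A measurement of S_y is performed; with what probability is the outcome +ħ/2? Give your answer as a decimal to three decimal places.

|+y⟩ = (|↑⟩ + i|↓⟩)/√2, so ⟨+y|ψ⟩ = (-5) / (√2·√13).
P = |-5|² / 26 = 25/26.

0.962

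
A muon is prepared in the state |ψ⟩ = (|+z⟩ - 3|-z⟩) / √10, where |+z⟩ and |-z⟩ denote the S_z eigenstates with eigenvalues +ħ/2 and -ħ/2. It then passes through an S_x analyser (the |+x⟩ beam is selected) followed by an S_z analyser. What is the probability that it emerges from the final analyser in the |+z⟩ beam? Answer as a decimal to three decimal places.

0.100

First analyser (S_x): P(|+x⟩) = |⟨+x|ψ⟩|² = 4/20.
After stage 1 the state is |+x⟩; P(|+z⟩) = |⟨+z|+x⟩|² = 1/2.
Joint probability = 4/20 × 1/2 = 0.100.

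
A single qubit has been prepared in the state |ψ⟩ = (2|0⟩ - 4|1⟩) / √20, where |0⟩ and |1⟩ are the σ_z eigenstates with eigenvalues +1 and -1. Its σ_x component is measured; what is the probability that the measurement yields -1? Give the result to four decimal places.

|-x⟩ = (|0⟩ - |1⟩)/√2, so ⟨-x|ψ⟩ = (6) / (√2·√20).
P = |6|² / 40 = 36/40.

0.9000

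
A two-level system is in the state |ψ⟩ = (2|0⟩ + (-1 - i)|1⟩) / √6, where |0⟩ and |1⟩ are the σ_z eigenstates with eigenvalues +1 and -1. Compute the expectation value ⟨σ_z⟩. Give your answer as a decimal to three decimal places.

⟨σ_z⟩ = |a|² - |b|² divided by |a|²+|b|², with a, b the |0⟩, |1⟩ amplitudes.
= (4 - 2)/6 = 2/6.

0.333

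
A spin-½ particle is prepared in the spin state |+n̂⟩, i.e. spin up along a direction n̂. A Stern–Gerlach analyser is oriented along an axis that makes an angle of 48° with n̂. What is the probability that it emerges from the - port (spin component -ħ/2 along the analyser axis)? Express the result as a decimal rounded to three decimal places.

0.165

For spin-½, the probability of finding spin-up along an axis at angle θ to the initial spin direction is cos²(θ/2); spin-down is sin²(θ/2).
θ = 48°, so P = sin²(24°) ≈ 0.165.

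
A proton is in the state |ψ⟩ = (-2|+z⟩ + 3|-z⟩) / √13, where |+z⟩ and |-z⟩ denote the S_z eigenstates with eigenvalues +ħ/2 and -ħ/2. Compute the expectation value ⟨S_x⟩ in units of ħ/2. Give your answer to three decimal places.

⟨σ_x⟩ = 2 Re(a* b)/(|a|²+|b|²) with a = -2, b = 3.
a* b = -6, so ⟨σ_x⟩ = -12/13.
⟨S_x⟩ = (ħ/2)·⟨σ_x⟩.

-0.923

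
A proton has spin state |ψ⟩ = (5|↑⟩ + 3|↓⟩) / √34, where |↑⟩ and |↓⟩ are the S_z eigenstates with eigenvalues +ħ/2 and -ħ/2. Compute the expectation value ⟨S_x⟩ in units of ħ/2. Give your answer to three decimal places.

0.882

⟨σ_x⟩ = 2 Re(a* b)/(|a|²+|b|²) with a = 5, b = 3.
a* b = 15, so ⟨σ_x⟩ = 30/34.
⟨S_x⟩ = (ħ/2)·⟨σ_x⟩.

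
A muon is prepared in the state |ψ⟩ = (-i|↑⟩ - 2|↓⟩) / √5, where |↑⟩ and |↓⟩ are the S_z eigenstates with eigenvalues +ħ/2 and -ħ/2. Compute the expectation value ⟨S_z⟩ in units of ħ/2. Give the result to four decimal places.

-0.6000

⟨σ_z⟩ = |a|² - |b|² divided by |a|²+|b|², with a, b the |↑⟩, |↓⟩ amplitudes.
= (1 - 4)/5 = -3/5.
⟨S_z⟩ = (ħ/2)·⟨σ_z⟩.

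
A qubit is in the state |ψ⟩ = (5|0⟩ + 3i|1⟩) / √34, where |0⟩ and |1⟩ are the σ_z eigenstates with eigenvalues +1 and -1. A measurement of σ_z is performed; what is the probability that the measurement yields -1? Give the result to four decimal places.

The -1 outcome corresponds to |1⟩. Its amplitude in |ψ⟩ is 3i/√34.
P = |3i|² / 34 = 9/34.

0.2647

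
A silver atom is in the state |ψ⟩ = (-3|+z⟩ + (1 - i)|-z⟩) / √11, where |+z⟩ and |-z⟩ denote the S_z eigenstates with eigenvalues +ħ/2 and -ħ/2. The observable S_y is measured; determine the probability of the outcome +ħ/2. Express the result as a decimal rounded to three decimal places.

0.773

|+y⟩ = (|+z⟩ + i|-z⟩)/√2, so ⟨+y|ψ⟩ = (-4 - i) / (√2·√11).
P = |-4 - i|² / 22 = 17/22.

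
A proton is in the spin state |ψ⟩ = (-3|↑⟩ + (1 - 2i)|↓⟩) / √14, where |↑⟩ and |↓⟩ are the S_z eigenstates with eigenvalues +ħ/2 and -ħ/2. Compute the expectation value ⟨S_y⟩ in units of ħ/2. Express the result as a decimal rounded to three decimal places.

⟨σ_y⟩ = 2 Im(a* b)/(|a|²+|b|²) with a = -3, b = (1 - 2i).
a* b = (-3 + 6i), so ⟨σ_y⟩ = 12/14.
⟨S_y⟩ = (ħ/2)·⟨σ_y⟩.

0.857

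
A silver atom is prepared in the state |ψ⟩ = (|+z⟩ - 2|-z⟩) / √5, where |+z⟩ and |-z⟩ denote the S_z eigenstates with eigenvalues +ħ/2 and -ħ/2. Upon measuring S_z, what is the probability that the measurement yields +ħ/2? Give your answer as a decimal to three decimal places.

0.200

The +ħ/2 outcome corresponds to |+z⟩. Its amplitude in |ψ⟩ is 1/√5.
P = |1|² / 5 = 1/5.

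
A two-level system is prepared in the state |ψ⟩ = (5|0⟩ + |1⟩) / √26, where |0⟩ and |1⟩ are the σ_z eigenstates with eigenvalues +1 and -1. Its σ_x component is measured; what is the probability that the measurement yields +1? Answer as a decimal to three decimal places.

|+x⟩ = (|0⟩ + |1⟩)/√2, so ⟨+x|ψ⟩ = (6) / (√2·√26).
P = |6|² / 52 = 36/52.

0.692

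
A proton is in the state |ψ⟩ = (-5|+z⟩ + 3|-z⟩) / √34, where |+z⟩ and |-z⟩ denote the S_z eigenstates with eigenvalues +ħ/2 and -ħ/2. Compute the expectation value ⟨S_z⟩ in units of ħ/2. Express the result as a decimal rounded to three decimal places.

0.471

⟨σ_z⟩ = |a|² - |b|² divided by |a|²+|b|², with a, b the |+z⟩, |-z⟩ amplitudes.
= (25 - 9)/34 = 16/34.
⟨S_z⟩ = (ħ/2)·⟨σ_z⟩.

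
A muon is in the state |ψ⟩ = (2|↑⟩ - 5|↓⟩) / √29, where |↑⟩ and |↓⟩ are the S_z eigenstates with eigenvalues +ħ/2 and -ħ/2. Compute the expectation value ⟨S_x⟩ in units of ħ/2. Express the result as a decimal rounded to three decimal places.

⟨σ_x⟩ = 2 Re(a* b)/(|a|²+|b|²) with a = 2, b = -5.
a* b = -10, so ⟨σ_x⟩ = -20/29.
⟨S_x⟩ = (ħ/2)·⟨σ_x⟩.

-0.690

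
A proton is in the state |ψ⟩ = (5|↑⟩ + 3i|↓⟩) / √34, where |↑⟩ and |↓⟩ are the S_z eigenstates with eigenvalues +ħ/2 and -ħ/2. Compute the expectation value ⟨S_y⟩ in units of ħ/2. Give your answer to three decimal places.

0.882

⟨σ_y⟩ = 2 Im(a* b)/(|a|²+|b|²) with a = 5, b = 3i.
a* b = 15i, so ⟨σ_y⟩ = 30/34.
⟨S_y⟩ = (ħ/2)·⟨σ_y⟩.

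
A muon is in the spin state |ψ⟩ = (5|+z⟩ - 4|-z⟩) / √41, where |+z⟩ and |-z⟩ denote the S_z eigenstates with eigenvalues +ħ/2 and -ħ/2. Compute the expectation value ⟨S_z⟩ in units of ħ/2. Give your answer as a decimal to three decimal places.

0.220

⟨σ_z⟩ = |a|² - |b|² divided by |a|²+|b|², with a, b the |+z⟩, |-z⟩ amplitudes.
= (25 - 16)/41 = 9/41.
⟨S_z⟩ = (ħ/2)·⟨σ_z⟩.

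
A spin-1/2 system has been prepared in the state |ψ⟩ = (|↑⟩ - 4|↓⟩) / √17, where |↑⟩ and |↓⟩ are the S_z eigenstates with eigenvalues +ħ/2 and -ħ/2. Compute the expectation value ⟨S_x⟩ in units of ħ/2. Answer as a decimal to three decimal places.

⟨σ_x⟩ = 2 Re(a* b)/(|a|²+|b|²) with a = 1, b = -4.
a* b = -4, so ⟨σ_x⟩ = -8/17.
⟨S_x⟩ = (ħ/2)·⟨σ_x⟩.

-0.471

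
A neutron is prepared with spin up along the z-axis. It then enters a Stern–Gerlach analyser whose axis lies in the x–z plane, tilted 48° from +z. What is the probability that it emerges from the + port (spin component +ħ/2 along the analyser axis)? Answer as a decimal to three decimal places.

0.835

For spin-½, the probability of finding spin-up along an axis at angle θ to the initial spin direction is cos²(θ/2); spin-down is sin²(θ/2).
θ = 48°, so P = cos²(24°) ≈ 0.835.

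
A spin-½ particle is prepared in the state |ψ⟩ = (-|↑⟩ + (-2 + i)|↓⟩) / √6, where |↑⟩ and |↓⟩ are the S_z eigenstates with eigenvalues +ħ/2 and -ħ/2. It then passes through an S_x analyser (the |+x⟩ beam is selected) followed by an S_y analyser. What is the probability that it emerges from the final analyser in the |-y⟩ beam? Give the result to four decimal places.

First analyser (S_x): P(|+x⟩) = |⟨+x|ψ⟩|² = 10/12.
After stage 1 the state is |+x⟩; P(|-y⟩) = |⟨-y|+x⟩|² = 1/2.
Joint probability = 10/12 × 1/2 = 0.4167.

0.4167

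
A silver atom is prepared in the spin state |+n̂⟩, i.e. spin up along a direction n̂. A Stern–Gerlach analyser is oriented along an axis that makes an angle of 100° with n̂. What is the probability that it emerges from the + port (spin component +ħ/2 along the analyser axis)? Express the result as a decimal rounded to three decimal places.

0.413

For spin-½, the probability of finding spin-up along an axis at angle θ to the initial spin direction is cos²(θ/2); spin-down is sin²(θ/2).
θ = 100°, so P = cos²(50°) ≈ 0.413.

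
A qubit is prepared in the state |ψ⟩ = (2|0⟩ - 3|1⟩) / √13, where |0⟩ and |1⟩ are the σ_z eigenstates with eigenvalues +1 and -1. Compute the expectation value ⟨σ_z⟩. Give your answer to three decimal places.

-0.385

⟨σ_z⟩ = |a|² - |b|² divided by |a|²+|b|², with a, b the |0⟩, |1⟩ amplitudes.
= (4 - 9)/13 = -5/13.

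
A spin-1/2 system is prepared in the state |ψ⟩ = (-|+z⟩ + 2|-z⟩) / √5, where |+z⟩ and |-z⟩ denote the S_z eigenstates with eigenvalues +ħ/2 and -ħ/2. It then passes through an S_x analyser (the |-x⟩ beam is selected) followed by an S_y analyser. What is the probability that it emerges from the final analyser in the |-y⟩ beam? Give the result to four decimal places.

First analyser (S_x): P(|-x⟩) = |⟨-x|ψ⟩|² = 9/10.
After stage 1 the state is |-x⟩; P(|-y⟩) = |⟨-y|-x⟩|² = 1/2.
Joint probability = 9/10 × 1/2 = 0.4500.

0.4500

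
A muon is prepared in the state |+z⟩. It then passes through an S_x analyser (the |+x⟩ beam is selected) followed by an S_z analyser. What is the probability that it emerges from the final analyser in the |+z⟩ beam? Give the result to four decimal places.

First analyser (S_x): from |+z⟩, P(|+x⟩) = 1/2.
After stage 1 the state is |+x⟩; P(|+z⟩) = |⟨+z|+x⟩|² = 1/2.
Joint probability = 1/2 × 1/2 = 0.2500.

0.2500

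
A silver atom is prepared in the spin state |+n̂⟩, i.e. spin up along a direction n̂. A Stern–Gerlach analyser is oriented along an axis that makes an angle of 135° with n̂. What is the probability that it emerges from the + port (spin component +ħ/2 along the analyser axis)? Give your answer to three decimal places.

0.146

For spin-½, the probability of finding spin-up along an axis at angle θ to the initial spin direction is cos²(θ/2); spin-down is sin²(θ/2).
θ = 135°, so P = cos²(67.5°) ≈ 0.146.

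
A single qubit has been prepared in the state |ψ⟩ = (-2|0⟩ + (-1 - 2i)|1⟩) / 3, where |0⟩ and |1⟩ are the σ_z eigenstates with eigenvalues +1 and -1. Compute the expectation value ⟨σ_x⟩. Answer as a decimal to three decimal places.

0.444

⟨σ_x⟩ = 2 Re(a* b)/(|a|²+|b|²) with a = -2, b = (-1 - 2i).
a* b = (2 + 4i), so ⟨σ_x⟩ = 4/9.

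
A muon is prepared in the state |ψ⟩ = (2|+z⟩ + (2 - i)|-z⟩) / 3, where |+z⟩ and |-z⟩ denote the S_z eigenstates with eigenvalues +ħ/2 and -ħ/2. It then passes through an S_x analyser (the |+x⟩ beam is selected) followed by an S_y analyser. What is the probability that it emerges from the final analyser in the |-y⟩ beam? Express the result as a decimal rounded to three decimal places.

0.472

First analyser (S_x): P(|+x⟩) = |⟨+x|ψ⟩|² = 17/18.
After stage 1 the state is |+x⟩; P(|-y⟩) = |⟨-y|+x⟩|² = 1/2.
Joint probability = 17/18 × 1/2 = 0.472.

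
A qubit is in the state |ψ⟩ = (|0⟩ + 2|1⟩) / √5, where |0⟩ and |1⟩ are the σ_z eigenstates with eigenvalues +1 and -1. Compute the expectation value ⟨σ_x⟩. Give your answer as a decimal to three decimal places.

⟨σ_x⟩ = 2 Re(a* b)/(|a|²+|b|²) with a = 1, b = 2.
a* b = 2, so ⟨σ_x⟩ = 4/5.

0.800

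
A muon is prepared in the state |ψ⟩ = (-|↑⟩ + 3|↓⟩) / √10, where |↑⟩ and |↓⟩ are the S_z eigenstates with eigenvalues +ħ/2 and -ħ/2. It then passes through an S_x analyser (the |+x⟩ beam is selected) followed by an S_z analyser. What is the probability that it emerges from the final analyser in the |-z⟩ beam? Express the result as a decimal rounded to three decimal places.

First analyser (S_x): P(|+x⟩) = |⟨+x|ψ⟩|² = 4/20.
After stage 1 the state is |+x⟩; P(|-z⟩) = |⟨-z|+x⟩|² = 1/2.
Joint probability = 4/20 × 1/2 = 0.100.

0.100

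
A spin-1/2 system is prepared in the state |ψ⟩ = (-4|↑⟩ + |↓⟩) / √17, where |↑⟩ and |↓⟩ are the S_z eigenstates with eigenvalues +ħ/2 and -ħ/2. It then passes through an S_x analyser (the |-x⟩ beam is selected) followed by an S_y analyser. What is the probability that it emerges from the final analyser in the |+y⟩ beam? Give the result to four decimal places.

First analyser (S_x): P(|-x⟩) = |⟨-x|ψ⟩|² = 25/34.
After stage 1 the state is |-x⟩; P(|+y⟩) = |⟨+y|-x⟩|² = 1/2.
Joint probability = 25/34 × 1/2 = 0.3676.

0.3676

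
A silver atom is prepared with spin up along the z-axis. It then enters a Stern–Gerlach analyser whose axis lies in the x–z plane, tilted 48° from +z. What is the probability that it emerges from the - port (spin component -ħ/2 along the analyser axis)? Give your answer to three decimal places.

0.165

For spin-½, the probability of finding spin-up along an axis at angle θ to the initial spin direction is cos²(θ/2); spin-down is sin²(θ/2).
θ = 48°, so P = sin²(24°) ≈ 0.165.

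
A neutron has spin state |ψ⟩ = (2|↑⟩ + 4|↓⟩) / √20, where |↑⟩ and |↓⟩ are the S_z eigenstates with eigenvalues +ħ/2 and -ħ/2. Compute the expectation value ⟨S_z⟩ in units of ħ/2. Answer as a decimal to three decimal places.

-0.600

⟨σ_z⟩ = |a|² - |b|² divided by |a|²+|b|², with a, b the |↑⟩, |↓⟩ amplitudes.
= (4 - 16)/20 = -12/20.
⟨S_z⟩ = (ħ/2)·⟨σ_z⟩.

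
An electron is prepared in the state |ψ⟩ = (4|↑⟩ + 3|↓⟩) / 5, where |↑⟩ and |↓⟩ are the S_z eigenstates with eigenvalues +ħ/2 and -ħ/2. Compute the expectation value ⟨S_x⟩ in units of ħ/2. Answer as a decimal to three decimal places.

⟨σ_x⟩ = 2 Re(a* b)/(|a|²+|b|²) with a = 4, b = 3.
a* b = 12, so ⟨σ_x⟩ = 24/25.
⟨S_x⟩ = (ħ/2)·⟨σ_x⟩.

0.960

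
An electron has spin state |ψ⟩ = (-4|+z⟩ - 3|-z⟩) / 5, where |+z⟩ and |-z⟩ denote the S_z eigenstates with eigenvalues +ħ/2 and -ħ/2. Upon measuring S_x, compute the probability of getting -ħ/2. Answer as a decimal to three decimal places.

|-x⟩ = (|+z⟩ - |-z⟩)/√2, so ⟨-x|ψ⟩ = (-1) / (√2·5).
P = |-1|² / 50 = 1/50.

0.020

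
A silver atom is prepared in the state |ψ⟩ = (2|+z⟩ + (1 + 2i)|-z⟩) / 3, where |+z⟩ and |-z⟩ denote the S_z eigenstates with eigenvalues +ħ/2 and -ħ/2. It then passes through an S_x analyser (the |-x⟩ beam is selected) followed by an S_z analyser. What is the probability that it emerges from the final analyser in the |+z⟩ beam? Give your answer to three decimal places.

First analyser (S_x): P(|-x⟩) = |⟨-x|ψ⟩|² = 5/18.
After stage 1 the state is |-x⟩; P(|+z⟩) = |⟨+z|-x⟩|² = 1/2.
Joint probability = 5/18 × 1/2 = 0.139.

0.139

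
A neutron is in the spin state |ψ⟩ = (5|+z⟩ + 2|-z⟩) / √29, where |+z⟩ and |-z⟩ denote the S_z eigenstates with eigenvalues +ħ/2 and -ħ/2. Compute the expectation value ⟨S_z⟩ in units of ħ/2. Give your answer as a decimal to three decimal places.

0.724

⟨σ_z⟩ = |a|² - |b|² divided by |a|²+|b|², with a, b the |+z⟩, |-z⟩ amplitudes.
= (25 - 4)/29 = 21/29.
⟨S_z⟩ = (ħ/2)·⟨σ_z⟩.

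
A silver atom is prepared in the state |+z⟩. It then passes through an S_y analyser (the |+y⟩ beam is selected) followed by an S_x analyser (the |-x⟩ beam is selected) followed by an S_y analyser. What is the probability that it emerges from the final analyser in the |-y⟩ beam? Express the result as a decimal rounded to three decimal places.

First analyser (S_y): from |+z⟩, P(|+y⟩) = 1/2.
After stage 1 the state is |+y⟩; P(|-x⟩) = |⟨-x|+y⟩|² = 1/2.
After stage 2 the state is |-x⟩; P(|-y⟩) = |⟨-y|-x⟩|² = 1/2.
Joint probability = 1/2 × 1/2 × 1/2 = 0.125.

0.125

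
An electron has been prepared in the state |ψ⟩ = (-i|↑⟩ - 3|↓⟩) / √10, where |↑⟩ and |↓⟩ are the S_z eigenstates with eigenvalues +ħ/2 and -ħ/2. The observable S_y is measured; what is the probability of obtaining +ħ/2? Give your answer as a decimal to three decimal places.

0.200

|+y⟩ = (|↑⟩ + i|↓⟩)/√2, so ⟨+y|ψ⟩ = (2i) / (√2·√10).
P = |2i|² / 20 = 4/20.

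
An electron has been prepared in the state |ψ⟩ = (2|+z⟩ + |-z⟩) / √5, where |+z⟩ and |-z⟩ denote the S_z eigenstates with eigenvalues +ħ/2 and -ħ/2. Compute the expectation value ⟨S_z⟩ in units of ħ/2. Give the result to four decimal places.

⟨σ_z⟩ = |a|² - |b|² divided by |a|²+|b|², with a, b the |+z⟩, |-z⟩ amplitudes.
= (4 - 1)/5 = 3/5.
⟨S_z⟩ = (ħ/2)·⟨σ_z⟩.

0.6000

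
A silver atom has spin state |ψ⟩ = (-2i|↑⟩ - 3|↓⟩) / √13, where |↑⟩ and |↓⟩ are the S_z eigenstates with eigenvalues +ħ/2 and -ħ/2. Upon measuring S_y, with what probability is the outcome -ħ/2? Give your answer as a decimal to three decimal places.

|-y⟩ = (|↑⟩ - i|↓⟩)/√2, so ⟨-y|ψ⟩ = (-5i) / (√2·√13).
P = |-5i|² / 26 = 25/26.

0.962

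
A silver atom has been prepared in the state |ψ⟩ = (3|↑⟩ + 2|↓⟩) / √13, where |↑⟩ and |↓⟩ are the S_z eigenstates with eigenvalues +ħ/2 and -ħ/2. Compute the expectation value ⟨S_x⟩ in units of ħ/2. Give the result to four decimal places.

⟨σ_x⟩ = 2 Re(a* b)/(|a|²+|b|²) with a = 3, b = 2.
a* b = 6, so ⟨σ_x⟩ = 12/13.
⟨S_x⟩ = (ħ/2)·⟨σ_x⟩.

0.9231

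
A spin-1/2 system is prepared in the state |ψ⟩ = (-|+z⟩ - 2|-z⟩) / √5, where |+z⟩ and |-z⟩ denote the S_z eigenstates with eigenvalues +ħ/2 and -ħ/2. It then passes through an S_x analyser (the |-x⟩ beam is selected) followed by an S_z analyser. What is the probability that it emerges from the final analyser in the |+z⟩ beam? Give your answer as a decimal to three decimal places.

0.050

First analyser (S_x): P(|-x⟩) = |⟨-x|ψ⟩|² = 1/10.
After stage 1 the state is |-x⟩; P(|+z⟩) = |⟨+z|-x⟩|² = 1/2.
Joint probability = 1/10 × 1/2 = 0.050.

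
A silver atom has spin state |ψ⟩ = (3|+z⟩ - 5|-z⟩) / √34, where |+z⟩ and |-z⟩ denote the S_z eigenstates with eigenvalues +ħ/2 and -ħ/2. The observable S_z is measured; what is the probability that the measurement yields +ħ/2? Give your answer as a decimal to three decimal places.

0.265

The +ħ/2 outcome corresponds to |+z⟩. Its amplitude in |ψ⟩ is 3/√34.
P = |3|² / 34 = 9/34.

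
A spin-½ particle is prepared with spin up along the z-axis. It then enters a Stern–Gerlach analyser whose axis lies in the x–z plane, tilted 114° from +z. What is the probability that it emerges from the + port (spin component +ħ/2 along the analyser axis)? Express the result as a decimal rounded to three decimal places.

For spin-½, the probability of finding spin-up along an axis at angle θ to the initial spin direction is cos²(θ/2); spin-down is sin²(θ/2).
θ = 114°, so P = cos²(57°) ≈ 0.297.

0.297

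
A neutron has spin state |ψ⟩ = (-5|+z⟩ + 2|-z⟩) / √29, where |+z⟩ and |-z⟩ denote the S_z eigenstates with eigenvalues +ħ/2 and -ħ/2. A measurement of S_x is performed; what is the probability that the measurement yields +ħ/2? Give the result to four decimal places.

0.1552

|+x⟩ = (|+z⟩ + |-z⟩)/√2, so ⟨+x|ψ⟩ = (-3) / (√2·√29).
P = |-3|² / 58 = 9/58.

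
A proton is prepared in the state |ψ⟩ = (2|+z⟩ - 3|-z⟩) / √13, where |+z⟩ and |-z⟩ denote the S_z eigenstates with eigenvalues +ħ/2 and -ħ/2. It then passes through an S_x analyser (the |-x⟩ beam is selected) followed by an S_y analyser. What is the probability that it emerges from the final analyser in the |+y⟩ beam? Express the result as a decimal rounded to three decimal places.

First analyser (S_x): P(|-x⟩) = |⟨-x|ψ⟩|² = 25/26.
After stage 1 the state is |-x⟩; P(|+y⟩) = |⟨+y|-x⟩|² = 1/2.
Joint probability = 25/26 × 1/2 = 0.481.

0.481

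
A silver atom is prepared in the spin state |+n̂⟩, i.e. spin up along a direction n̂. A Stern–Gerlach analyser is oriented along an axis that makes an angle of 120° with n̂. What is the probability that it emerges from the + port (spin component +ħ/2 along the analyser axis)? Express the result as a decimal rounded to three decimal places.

0.250

For spin-½, the probability of finding spin-up along an axis at angle θ to the initial spin direction is cos²(θ/2); spin-down is sin²(θ/2).
θ = 120°, so P = cos²(60°) ≈ 0.250.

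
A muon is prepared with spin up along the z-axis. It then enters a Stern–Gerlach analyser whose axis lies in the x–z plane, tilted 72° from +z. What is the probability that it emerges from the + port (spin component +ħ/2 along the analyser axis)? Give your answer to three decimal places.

For spin-½, the probability of finding spin-up along an axis at angle θ to the initial spin direction is cos²(θ/2); spin-down is sin²(θ/2).
θ = 72°, so P = cos²(36°) ≈ 0.655.

0.655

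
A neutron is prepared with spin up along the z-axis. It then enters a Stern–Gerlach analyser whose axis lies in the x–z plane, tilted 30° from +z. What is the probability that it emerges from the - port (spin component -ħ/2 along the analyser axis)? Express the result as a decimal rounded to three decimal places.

0.067

For spin-½, the probability of finding spin-up along an axis at angle θ to the initial spin direction is cos²(θ/2); spin-down is sin²(θ/2).
θ = 30°, so P = sin²(15°) ≈ 0.067.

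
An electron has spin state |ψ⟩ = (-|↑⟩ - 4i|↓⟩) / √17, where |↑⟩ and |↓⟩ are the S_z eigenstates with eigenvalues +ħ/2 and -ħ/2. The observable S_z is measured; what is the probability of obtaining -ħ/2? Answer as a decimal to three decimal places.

0.941

The -ħ/2 outcome corresponds to |↓⟩. Its amplitude in |ψ⟩ is -4i/√17.
P = |-4i|² / 17 = 16/17.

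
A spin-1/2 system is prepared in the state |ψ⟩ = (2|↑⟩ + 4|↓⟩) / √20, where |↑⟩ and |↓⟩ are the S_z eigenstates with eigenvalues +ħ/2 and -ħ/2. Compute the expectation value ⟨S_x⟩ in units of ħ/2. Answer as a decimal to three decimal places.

0.800

⟨σ_x⟩ = 2 Re(a* b)/(|a|²+|b|²) with a = 2, b = 4.
a* b = 8, so ⟨σ_x⟩ = 16/20.
⟨S_x⟩ = (ħ/2)·⟨σ_x⟩.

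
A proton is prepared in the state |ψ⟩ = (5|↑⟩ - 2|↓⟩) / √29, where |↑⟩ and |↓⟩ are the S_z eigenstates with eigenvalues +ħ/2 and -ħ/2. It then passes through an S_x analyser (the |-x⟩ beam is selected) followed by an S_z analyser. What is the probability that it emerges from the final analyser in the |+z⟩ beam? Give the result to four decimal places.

0.4224

First analyser (S_x): P(|-x⟩) = |⟨-x|ψ⟩|² = 49/58.
After stage 1 the state is |-x⟩; P(|+z⟩) = |⟨+z|-x⟩|² = 1/2.
Joint probability = 49/58 × 1/2 = 0.4224.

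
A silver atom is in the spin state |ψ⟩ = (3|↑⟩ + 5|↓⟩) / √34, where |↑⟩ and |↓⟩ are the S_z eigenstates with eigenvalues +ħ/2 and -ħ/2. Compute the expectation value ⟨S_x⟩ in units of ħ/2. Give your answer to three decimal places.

⟨σ_x⟩ = 2 Re(a* b)/(|a|²+|b|²) with a = 3, b = 5.
a* b = 15, so ⟨σ_x⟩ = 30/34.
⟨S_x⟩ = (ħ/2)·⟨σ_x⟩.

0.882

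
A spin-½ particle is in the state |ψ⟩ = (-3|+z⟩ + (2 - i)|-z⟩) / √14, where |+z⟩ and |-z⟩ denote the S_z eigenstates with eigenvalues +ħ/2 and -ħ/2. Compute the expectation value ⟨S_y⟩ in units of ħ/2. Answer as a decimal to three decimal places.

⟨σ_y⟩ = 2 Im(a* b)/(|a|²+|b|²) with a = -3, b = (2 - i).
a* b = (-6 + 3i), so ⟨σ_y⟩ = 6/14.
⟨S_y⟩ = (ħ/2)·⟨σ_y⟩.

0.429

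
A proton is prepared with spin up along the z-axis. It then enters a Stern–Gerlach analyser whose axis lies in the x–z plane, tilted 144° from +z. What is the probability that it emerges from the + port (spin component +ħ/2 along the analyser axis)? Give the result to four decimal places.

0.0955

For spin-½, the probability of finding spin-up along an axis at angle θ to the initial spin direction is cos²(θ/2); spin-down is sin²(θ/2).
θ = 144°, so P = cos²(72°) ≈ 0.0955.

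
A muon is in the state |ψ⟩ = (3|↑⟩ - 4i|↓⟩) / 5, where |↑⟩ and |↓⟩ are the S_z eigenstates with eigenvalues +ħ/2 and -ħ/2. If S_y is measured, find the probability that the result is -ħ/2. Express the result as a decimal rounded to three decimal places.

0.980

|-y⟩ = (|↑⟩ - i|↓⟩)/√2, so ⟨-y|ψ⟩ = (7) / (√2·5).
P = |7|² / 50 = 49/50.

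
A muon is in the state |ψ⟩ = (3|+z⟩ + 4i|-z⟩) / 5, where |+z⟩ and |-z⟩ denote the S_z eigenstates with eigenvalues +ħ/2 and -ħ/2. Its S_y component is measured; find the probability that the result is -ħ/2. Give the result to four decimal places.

0.0200

|-y⟩ = (|+z⟩ - i|-z⟩)/√2, so ⟨-y|ψ⟩ = (-1) / (√2·5).
P = |-1|² / 50 = 1/50.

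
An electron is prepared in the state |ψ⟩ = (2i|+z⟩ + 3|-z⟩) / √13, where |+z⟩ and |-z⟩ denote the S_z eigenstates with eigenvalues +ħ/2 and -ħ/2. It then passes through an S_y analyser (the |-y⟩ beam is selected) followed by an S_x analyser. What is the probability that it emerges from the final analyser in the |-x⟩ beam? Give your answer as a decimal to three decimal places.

0.481

First analyser (S_y): P(|-y⟩) = |⟨-y|ψ⟩|² = 25/26.
After stage 1 the state is |-y⟩; P(|-x⟩) = |⟨-x|-y⟩|² = 1/2.
Joint probability = 25/26 × 1/2 = 0.481.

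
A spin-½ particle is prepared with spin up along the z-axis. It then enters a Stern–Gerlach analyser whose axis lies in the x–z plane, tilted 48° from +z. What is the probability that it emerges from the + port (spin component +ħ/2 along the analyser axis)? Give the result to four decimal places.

0.8346

For spin-½, the probability of finding spin-up along an axis at angle θ to the initial spin direction is cos²(θ/2); spin-down is sin²(θ/2).
θ = 48°, so P = cos²(24°) ≈ 0.8346.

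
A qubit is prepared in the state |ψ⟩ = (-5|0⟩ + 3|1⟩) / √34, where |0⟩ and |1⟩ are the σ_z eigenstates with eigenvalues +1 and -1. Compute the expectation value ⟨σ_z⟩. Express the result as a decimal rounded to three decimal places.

0.471

⟨σ_z⟩ = |a|² - |b|² divided by |a|²+|b|², with a, b the |0⟩, |1⟩ amplitudes.
= (25 - 9)/34 = 16/34.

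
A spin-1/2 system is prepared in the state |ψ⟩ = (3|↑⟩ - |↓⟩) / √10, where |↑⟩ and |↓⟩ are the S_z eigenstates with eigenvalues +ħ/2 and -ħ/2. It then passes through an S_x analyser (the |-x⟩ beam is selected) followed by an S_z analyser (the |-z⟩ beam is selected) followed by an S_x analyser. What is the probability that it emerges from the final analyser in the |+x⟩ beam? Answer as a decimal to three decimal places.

0.200

First analyser (S_x): P(|-x⟩) = |⟨-x|ψ⟩|² = 16/20.
After stage 1 the state is |-x⟩; P(|-z⟩) = |⟨-z|-x⟩|² = 1/2.
After stage 2 the state is |-z⟩; P(|+x⟩) = |⟨+x|-z⟩|² = 1/2.
Joint probability = 16/20 × 1/2 × 1/2 = 0.200.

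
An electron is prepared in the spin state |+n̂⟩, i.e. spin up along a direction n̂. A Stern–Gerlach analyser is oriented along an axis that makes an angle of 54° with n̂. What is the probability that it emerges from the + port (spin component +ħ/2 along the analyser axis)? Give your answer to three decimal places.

For spin-½, the probability of finding spin-up along an axis at angle θ to the initial spin direction is cos²(θ/2); spin-down is sin²(θ/2).
θ = 54°, so P = cos²(27°) ≈ 0.794.

0.794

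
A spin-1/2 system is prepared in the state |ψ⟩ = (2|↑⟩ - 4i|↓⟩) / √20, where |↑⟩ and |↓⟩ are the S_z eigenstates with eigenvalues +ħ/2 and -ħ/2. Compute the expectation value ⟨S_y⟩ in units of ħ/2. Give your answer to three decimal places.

⟨σ_y⟩ = 2 Im(a* b)/(|a|²+|b|²) with a = 2, b = -4i.
a* b = -8i, so ⟨σ_y⟩ = -16/20.
⟨S_y⟩ = (ħ/2)·⟨σ_y⟩.

-0.800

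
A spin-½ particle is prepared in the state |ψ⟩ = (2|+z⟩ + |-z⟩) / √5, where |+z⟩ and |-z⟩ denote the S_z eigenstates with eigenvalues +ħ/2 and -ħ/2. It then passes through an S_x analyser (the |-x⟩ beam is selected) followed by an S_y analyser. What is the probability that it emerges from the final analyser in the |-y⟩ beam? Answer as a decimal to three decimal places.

First analyser (S_x): P(|-x⟩) = |⟨-x|ψ⟩|² = 1/10.
After stage 1 the state is |-x⟩; P(|-y⟩) = |⟨-y|-x⟩|² = 1/2.
Joint probability = 1/10 × 1/2 = 0.050.

0.050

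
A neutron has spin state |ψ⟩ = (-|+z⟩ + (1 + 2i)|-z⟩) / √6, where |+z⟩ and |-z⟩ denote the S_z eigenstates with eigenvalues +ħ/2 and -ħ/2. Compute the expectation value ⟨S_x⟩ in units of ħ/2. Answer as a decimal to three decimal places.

-0.333

⟨σ_x⟩ = 2 Re(a* b)/(|a|²+|b|²) with a = -1, b = (1 + 2i).
a* b = (-1 - 2i), so ⟨σ_x⟩ = -2/6.
⟨S_x⟩ = (ħ/2)·⟨σ_x⟩.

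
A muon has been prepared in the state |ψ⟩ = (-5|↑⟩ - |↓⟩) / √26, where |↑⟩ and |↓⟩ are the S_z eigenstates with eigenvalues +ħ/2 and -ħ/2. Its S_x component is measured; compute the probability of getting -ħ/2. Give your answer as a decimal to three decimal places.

0.308

|-x⟩ = (|↑⟩ - |↓⟩)/√2, so ⟨-x|ψ⟩ = (-4) / (√2·√26).
P = |-4|² / 52 = 16/52.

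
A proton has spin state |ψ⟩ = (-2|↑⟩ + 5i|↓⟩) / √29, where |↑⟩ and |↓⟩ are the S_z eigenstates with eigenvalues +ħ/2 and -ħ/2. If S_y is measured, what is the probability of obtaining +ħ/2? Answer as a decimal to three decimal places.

|+y⟩ = (|↑⟩ + i|↓⟩)/√2, so ⟨+y|ψ⟩ = (3) / (√2·√29).
P = |3|² / 58 = 9/58.

0.155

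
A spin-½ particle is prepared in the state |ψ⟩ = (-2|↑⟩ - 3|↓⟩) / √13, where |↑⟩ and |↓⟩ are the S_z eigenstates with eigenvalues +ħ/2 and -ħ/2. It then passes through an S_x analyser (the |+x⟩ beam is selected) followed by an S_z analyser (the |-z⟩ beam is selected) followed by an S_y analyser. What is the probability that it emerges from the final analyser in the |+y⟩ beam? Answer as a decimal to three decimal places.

0.240

First analyser (S_x): P(|+x⟩) = |⟨+x|ψ⟩|² = 25/26.
After stage 1 the state is |+x⟩; P(|-z⟩) = |⟨-z|+x⟩|² = 1/2.
After stage 2 the state is |-z⟩; P(|+y⟩) = |⟨+y|-z⟩|² = 1/2.
Joint probability = 25/26 × 1/2 × 1/2 = 0.240.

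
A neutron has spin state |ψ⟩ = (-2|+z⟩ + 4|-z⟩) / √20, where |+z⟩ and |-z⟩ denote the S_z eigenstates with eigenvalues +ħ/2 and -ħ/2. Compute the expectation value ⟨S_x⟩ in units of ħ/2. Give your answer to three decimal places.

-0.800

⟨σ_x⟩ = 2 Re(a* b)/(|a|²+|b|²) with a = -2, b = 4.
a* b = -8, so ⟨σ_x⟩ = -16/20.
⟨S_x⟩ = (ħ/2)·⟨σ_x⟩.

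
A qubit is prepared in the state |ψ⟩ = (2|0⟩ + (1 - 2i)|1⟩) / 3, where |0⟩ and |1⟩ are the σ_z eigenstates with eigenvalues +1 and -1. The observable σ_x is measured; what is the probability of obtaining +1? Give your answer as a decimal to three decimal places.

|+x⟩ = (|0⟩ + |1⟩)/√2, so ⟨+x|ψ⟩ = (3 - 2i) / (√2·3).
P = |3 - 2i|² / 18 = 13/18.

0.722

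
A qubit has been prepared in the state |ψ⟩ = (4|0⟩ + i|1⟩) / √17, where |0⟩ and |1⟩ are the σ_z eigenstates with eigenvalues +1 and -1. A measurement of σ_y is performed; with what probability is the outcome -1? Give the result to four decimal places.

|-y⟩ = (|0⟩ - i|1⟩)/√2, so ⟨-y|ψ⟩ = (3) / (√2·√17).
P = |3|² / 34 = 9/34.

0.2647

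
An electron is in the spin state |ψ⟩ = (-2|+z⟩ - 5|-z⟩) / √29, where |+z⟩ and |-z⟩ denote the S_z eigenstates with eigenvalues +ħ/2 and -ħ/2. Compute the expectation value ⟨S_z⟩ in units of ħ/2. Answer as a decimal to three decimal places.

⟨σ_z⟩ = |a|² - |b|² divided by |a|²+|b|², with a, b the |+z⟩, |-z⟩ amplitudes.
= (4 - 25)/29 = -21/29.
⟨S_z⟩ = (ħ/2)·⟨σ_z⟩.

-0.724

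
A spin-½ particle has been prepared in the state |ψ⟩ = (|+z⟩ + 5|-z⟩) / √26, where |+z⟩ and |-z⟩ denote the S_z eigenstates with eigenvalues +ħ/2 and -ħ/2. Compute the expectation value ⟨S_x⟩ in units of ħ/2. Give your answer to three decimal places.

0.385

⟨σ_x⟩ = 2 Re(a* b)/(|a|²+|b|²) with a = 1, b = 5.
a* b = 5, so ⟨σ_x⟩ = 10/26.
⟨S_x⟩ = (ħ/2)·⟨σ_x⟩.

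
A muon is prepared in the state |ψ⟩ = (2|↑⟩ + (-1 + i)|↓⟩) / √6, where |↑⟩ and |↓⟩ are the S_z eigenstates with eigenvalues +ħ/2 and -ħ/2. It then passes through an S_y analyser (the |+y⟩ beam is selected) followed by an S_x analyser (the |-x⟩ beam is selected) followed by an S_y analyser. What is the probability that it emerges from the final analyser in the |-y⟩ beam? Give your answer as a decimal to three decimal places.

0.208

First analyser (S_y): P(|+y⟩) = |⟨+y|ψ⟩|² = 10/12.
After stage 1 the state is |+y⟩; P(|-x⟩) = |⟨-x|+y⟩|² = 1/2.
After stage 2 the state is |-x⟩; P(|-y⟩) = |⟨-y|-x⟩|² = 1/2.
Joint probability = 10/12 × 1/2 × 1/2 = 0.208.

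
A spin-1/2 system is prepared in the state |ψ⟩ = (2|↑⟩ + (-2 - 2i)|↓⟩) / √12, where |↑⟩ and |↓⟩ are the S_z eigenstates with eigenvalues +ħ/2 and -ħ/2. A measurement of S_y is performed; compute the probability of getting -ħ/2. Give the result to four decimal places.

|-y⟩ = (|↑⟩ - i|↓⟩)/√2, so ⟨-y|ψ⟩ = (4 - 2i) / (√2·√12).
P = |4 - 2i|² / 24 = 20/24.

0.8333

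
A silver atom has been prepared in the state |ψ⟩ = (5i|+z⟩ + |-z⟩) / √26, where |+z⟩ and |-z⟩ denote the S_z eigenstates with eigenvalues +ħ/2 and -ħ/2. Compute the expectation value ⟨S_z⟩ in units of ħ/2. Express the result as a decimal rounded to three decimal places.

⟨σ_z⟩ = |a|² - |b|² divided by |a|²+|b|², with a, b the |+z⟩, |-z⟩ amplitudes.
= (25 - 1)/26 = 24/26.
⟨S_z⟩ = (ħ/2)·⟨σ_z⟩.

0.923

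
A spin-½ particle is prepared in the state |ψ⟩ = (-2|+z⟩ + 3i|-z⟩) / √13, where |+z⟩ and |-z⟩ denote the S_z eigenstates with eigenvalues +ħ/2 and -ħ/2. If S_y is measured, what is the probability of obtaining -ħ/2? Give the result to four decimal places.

|-y⟩ = (|+z⟩ - i|-z⟩)/√2, so ⟨-y|ψ⟩ = (-5) / (√2·√13).
P = |-5|² / 26 = 25/26.

0.9615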